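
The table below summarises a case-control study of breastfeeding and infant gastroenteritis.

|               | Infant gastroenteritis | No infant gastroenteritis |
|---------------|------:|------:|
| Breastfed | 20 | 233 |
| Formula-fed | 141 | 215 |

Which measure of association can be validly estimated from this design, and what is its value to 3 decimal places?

0.131

Cells: a = 20, b = 233, c = 141, d = 215.
This is a case-control study: participants were sampled on outcome status, so risks in the source population cannot be estimated directly — relative risk is not valid here. The odds ratio is the appropriate measure.
OR = (a·d)/(b·c) = (20 × 215) / (233 × 141) = 4300 / 32853 = 0.13089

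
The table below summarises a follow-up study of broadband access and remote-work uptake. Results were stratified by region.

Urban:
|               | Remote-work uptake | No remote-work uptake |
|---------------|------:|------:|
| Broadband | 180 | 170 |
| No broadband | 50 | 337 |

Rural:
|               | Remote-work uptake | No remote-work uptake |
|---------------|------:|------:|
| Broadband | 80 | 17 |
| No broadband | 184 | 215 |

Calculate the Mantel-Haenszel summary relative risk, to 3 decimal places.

RR_MH = Σ(aᵢ·n₀ᵢ/nᵢ) / Σ(cᵢ·n₁ᵢ/nᵢ), with n₁ᵢ = aᵢ+bᵢ (exposed), n₀ᵢ = cᵢ+dᵢ (unexposed), nᵢ = n₁ᵢ+n₀ᵢ.
Stratum 1 (Urban): n₁ = 350, n₀ = 387, n = 737; a·n₀/n = 180·387/737 = 94.5183; c·n₁/n = 50·350/737 = 23.7449
Stratum 2 (Rural): n₁ = 97, n₀ = 399, n = 496; a·n₀/n = 80·399/496 = 64.3548; c·n₁/n = 184·97/496 = 35.9839
RR_MH = (94.5183 + 64.3548) / (23.7449 + 35.9839) = 158.8732 / 59.7288 = 2.65991

2.660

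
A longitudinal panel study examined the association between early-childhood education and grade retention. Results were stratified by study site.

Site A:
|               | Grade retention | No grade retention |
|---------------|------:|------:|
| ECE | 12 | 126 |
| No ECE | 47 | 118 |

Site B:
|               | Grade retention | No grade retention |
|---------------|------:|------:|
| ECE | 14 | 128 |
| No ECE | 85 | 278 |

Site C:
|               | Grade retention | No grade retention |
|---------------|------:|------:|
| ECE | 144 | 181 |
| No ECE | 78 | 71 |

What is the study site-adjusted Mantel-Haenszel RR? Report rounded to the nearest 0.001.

RR_MH = Σ(aᵢ·n₀ᵢ/nᵢ) / Σ(cᵢ·n₁ᵢ/nᵢ), with n₁ᵢ = aᵢ+bᵢ (exposed), n₀ᵢ = cᵢ+dᵢ (unexposed), nᵢ = n₁ᵢ+n₀ᵢ.
Stratum 1 (Site A): n₁ = 138, n₀ = 165, n = 303; a·n₀/n = 12·165/303 = 6.5347; c·n₁/n = 47·138/303 = 21.4059
Stratum 2 (Site B): n₁ = 142, n₀ = 363, n = 505; a·n₀/n = 14·363/505 = 10.0634; c·n₁/n = 85·142/505 = 23.9010
Stratum 3 (Site C): n₁ = 325, n₀ = 149, n = 474; a·n₀/n = 144·149/474 = 45.2658; c·n₁/n = 78·325/474 = 53.4810
RR_MH = (6.5347 + 10.0634 + 45.2658) / (21.4059 + 23.9010 + 53.4810) = 61.8638 / 98.7879 = 0.62623

0.626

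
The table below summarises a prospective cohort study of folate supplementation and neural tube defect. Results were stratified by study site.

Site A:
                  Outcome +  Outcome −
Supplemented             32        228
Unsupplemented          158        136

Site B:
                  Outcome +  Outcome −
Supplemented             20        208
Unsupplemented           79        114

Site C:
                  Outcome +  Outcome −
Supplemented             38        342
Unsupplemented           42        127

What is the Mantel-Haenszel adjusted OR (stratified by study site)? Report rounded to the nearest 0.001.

OR_MH = Σ(aᵢdᵢ/nᵢ) / Σ(bᵢcᵢ/nᵢ), where nᵢ is the stratum total.
Stratum 1 (Site A): n = 554; a·d/n = 32·136/554 = 7.8556; b·c/n = 228·158/554 = 65.0253
Stratum 2 (Site B): n = 421; a·d/n = 20·114/421 = 5.4157; b·c/n = 208·79/421 = 39.0309
Stratum 3 (Site C): n = 549; a·d/n = 38·127/549 = 8.7905; b·c/n = 342·42/549 = 26.1639
OR_MH = (7.8556 + 5.4157 + 8.7905) / (65.0253 + 39.0309 + 26.1639) = 22.0618 / 130.2201 = 0.16942

0.169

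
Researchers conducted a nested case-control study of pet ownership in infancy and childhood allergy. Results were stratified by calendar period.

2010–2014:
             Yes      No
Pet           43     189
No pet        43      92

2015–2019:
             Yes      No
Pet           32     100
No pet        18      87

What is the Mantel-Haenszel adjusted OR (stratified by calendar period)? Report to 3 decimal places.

OR_MH = Σ(aᵢdᵢ/nᵢ) / Σ(bᵢcᵢ/nᵢ), where nᵢ is the stratum total.
Stratum 1 (2010–2014): n = 367; a·d/n = 43·92/367 = 10.7793; b·c/n = 189·43/367 = 22.1444
Stratum 2 (2015–2019): n = 237; a·d/n = 32·87/237 = 11.7468; b·c/n = 100·18/237 = 7.5949
OR_MH = (10.7793 + 11.7468) / (22.1444 + 7.5949) = 22.5261 / 29.7394 = 0.75745

0.757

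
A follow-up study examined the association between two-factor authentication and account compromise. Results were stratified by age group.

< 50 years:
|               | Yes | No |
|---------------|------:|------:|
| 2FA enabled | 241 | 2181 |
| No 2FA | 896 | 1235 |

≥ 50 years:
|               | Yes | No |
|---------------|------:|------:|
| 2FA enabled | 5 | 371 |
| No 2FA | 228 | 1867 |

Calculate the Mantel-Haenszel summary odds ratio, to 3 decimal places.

0.149

OR_MH = Σ(aᵢdᵢ/nᵢ) / Σ(bᵢcᵢ/nᵢ), where nᵢ is the stratum total.
Stratum 1 (< 50 years): n = 4553; a·d/n = 241·1235/4553 = 65.3712; b·c/n = 2181·896/4553 = 429.2062
Stratum 2 (≥ 50 years): n = 2471; a·d/n = 5·1867/2471 = 3.7778; b·c/n = 371·228/2471 = 34.2323
OR_MH = (65.3712 + 3.7778) / (429.2062 + 34.2323) = 69.1490 / 463.4385 = 0.14921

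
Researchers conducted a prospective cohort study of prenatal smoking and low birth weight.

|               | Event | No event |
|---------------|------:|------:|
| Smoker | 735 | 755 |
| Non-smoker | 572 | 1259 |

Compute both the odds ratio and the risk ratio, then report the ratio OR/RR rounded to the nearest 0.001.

Cells: a = 735, b = 755, c = 572, d = 1259.
OR = (735·1259)/(755·572) = 925365/431860 = 2.14274
Risk in exposed = 735/1490 = 0.49329; risk in unexposed = 572/1831 = 0.31240; RR = 1.57904
OR/RR = 2.14274 / 1.57904 = 1.35699
The outcome is not rare, so the OR lies further from 1 than the RR.

1.357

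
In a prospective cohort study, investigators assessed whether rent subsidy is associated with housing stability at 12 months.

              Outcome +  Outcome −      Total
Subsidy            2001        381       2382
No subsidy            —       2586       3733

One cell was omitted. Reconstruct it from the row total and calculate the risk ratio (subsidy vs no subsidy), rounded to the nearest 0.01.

2.73

The missing cell is in the unexposed row: 3733 − 2586 = 1147.
So a = 2001, b = 381, c = 1147, d = 2586.
RR = [a/(a+b)] / [c/(c+d)] = (2001/2382) / (1147/3733) = 0.84005/0.30726 = 2.73401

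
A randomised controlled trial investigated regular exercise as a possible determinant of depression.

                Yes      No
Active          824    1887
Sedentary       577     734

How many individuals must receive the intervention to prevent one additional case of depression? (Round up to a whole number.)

8

Risk in treated group = 824/2711 = 0.30395; risk in control = 577/1311 = 0.44012.
Absolute risk reduction = 0.44012 − 0.30395 = 0.13618
NNT = 1 / ARR = 1 / 0.13618 = 7.343 → round up → 8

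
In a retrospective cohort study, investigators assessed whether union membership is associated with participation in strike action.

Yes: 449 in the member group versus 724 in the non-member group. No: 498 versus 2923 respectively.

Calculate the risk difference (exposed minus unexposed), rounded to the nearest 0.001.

From the description: a = 449, b = 498, c = 724, d = 2923.
Risk in exposed = 449/947 = 0.474129; risk in unexposed = 724/3647 = 0.198519.
Risk difference = 0.474129 − 0.198519 = 0.275609

0.276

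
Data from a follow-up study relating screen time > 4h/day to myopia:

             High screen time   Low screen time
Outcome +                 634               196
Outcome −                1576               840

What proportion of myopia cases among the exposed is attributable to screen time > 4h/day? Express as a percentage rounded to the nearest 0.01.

Reading the table with exposure as columns: a = 634 (High screen time, case), b = 1576 (High screen time, non-case), c = 196 (Low screen time, case), d = 840.
Risk in exposed = 634/2210 = 0.28688; risk in unexposed = 196/1036 = 0.18919.
RR = 0.28688/0.18919 = 1.51635
AR% = (RR − 1)/RR × 100 = (1.51635 − 1)/1.51635 × 100 = 34.0523%

34.05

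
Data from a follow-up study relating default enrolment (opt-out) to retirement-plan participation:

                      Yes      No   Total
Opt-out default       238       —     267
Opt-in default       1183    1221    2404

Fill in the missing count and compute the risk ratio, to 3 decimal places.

1.811

The missing cell is in the exposed row: 267 − 238 = 29.
So a = 238, b = 29, c = 1183, d = 1221.
RR = [a/(a+b)] / [c/(c+d)] = (238/267) / (1183/2404) = 0.89139/0.49210 = 1.81140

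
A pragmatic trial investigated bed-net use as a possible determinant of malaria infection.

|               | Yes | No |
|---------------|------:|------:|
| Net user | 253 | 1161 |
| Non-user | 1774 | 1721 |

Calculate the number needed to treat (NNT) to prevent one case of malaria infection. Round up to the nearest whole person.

Risk in treated group = 253/1414 = 0.17893; risk in control = 1774/3495 = 0.50758.
Absolute risk reduction = 0.50758 − 0.17893 = 0.32866
NNT = 1 / ARR = 1 / 0.32866 = 3.043 → round up → 4

4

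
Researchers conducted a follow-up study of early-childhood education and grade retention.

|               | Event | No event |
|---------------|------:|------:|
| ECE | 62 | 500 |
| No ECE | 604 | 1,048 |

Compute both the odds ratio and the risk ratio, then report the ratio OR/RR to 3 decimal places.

Cells: a = 62, b = 500, c = 604, d = 1048.
OR = (62·1048)/(500·604) = 64976/302000 = 0.21515
Risk in exposed = 62/562 = 0.11032; risk in unexposed = 604/1652 = 0.36562; RR = 0.30174
OR/RR = 0.21515 / 0.30174 = 0.71305
The outcome is not rare, so the OR lies further from 1 than the RR.

0.713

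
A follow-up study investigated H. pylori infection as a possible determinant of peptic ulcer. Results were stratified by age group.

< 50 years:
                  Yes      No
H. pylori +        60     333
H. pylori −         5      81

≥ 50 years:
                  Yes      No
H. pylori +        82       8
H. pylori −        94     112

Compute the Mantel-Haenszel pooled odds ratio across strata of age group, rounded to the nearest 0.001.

OR_MH = Σ(aᵢdᵢ/nᵢ) / Σ(bᵢcᵢ/nᵢ), where nᵢ is the stratum total.
Stratum 1 (< 50 years): n = 479; a·d/n = 60·81/479 = 10.1461; b·c/n = 333·5/479 = 3.4760
Stratum 2 (≥ 50 years): n = 296; a·d/n = 82·112/296 = 31.0270; b·c/n = 8·94/296 = 2.5405
OR_MH = (10.1461 + 31.0270) / (3.4760 + 2.5405) = 41.1732 / 6.0165 = 6.84334

6.843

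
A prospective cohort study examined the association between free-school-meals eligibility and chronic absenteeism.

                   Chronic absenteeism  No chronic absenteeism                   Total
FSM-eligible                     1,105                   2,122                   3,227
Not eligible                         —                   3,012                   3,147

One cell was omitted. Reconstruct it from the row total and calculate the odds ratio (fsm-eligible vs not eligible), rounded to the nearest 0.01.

The missing cell is in the unexposed row: 3147 − 3012 = 135.
So a = 1105, b = 2122, c = 135, d = 3012.
OR = (a·d)/(b·c) = (1105 × 3012) / (2122 × 135) = 3328260 / 286470 = 11.61818

11.62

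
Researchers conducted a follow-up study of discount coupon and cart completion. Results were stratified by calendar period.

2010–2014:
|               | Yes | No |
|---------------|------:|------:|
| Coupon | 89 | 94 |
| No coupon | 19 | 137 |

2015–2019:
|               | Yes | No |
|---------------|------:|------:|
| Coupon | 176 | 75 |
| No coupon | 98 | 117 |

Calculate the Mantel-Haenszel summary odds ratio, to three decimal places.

OR_MH = Σ(aᵢdᵢ/nᵢ) / Σ(bᵢcᵢ/nᵢ), where nᵢ is the stratum total.
Stratum 1 (2010–2014): n = 339; a·d/n = 89·137/339 = 35.9676; b·c/n = 94·19/339 = 5.2684
Stratum 2 (2015–2019): n = 466; a·d/n = 176·117/466 = 44.1888; b·c/n = 75·98/466 = 15.7725
OR_MH = (35.9676 + 44.1888) / (5.2684 + 15.7725) = 80.1564 / 21.0410 = 3.80954

3.810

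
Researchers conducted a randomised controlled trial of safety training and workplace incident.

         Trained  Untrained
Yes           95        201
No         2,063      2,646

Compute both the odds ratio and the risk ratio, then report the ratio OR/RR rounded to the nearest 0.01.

0.97

Reading the table with exposure as columns: a = 95 (Trained, case), b = 2063 (Trained, non-case), c = 201 (Untrained, case), d = 2646.
OR = (95·2646)/(2063·201) = 251370/414663 = 0.60620
Risk in exposed = 95/2158 = 0.04402; risk in unexposed = 201/2847 = 0.07060; RR = 0.62354
OR/RR = 0.60620 / 0.62354 = 0.97220
The outcome is rare in both groups, so OR ≈ RR (ratio near 1).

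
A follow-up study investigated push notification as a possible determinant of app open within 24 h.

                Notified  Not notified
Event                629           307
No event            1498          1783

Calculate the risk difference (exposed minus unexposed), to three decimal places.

Reading the table with exposure as columns: a = 629 (Notified, case), b = 1498 (Notified, non-case), c = 307 (Not notified, case), d = 1783.
Risk in exposed = 629/2127 = 0.295722; risk in unexposed = 307/2090 = 0.146890.
Risk difference = 0.295722 − 0.146890 = 0.148832

0.149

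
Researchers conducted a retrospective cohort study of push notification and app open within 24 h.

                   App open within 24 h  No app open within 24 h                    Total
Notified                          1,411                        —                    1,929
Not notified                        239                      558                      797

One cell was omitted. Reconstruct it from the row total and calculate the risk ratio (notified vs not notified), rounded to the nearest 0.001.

The missing cell is in the exposed row: 1929 − 1411 = 518.
So a = 1411, b = 518, c = 239, d = 558.
RR = [a/(a+b)] / [c/(c+d)] = (1411/1929) / (239/797) = 0.73147/0.29987 = 2.43924

2.439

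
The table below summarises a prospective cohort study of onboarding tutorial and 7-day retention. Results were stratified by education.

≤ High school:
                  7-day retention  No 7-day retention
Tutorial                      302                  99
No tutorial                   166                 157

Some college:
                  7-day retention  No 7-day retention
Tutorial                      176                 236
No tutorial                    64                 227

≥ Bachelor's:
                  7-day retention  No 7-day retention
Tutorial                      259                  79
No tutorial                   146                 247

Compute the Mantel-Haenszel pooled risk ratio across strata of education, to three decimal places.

RR_MH = Σ(aᵢ·n₀ᵢ/nᵢ) / Σ(cᵢ·n₁ᵢ/nᵢ), with n₁ᵢ = aᵢ+bᵢ (exposed), n₀ᵢ = cᵢ+dᵢ (unexposed), nᵢ = n₁ᵢ+n₀ᵢ.
Stratum 1 (≤ High school): n₁ = 401, n₀ = 323, n = 724; a·n₀/n = 302·323/724 = 134.7320; c·n₁/n = 166·401/724 = 91.9420
Stratum 2 (Some college): n₁ = 412, n₀ = 291, n = 703; a·n₀/n = 176·291/703 = 72.8535; c·n₁/n = 64·412/703 = 37.5078
Stratum 3 (≥ Bachelor's): n₁ = 338, n₀ = 393, n = 731; a·n₀/n = 259·393/731 = 139.2435; c·n₁/n = 146·338/731 = 67.5075
RR_MH = (134.7320 + 72.8535 + 139.2435) / (91.9420 + 37.5078 + 67.5075) = 346.8290 / 196.9573 = 1.76093

1.761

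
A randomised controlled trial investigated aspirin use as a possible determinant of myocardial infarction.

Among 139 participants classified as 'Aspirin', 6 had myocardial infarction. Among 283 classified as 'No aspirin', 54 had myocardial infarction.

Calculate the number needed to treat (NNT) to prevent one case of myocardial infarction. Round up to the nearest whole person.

7

Risk in treated group = 6/139 = 0.04317; risk in control = 54/283 = 0.19081.
Absolute risk reduction = 0.19081 − 0.04317 = 0.14765
NNT = 1 / ARR = 1 / 0.14765 = 6.773 → round up → 7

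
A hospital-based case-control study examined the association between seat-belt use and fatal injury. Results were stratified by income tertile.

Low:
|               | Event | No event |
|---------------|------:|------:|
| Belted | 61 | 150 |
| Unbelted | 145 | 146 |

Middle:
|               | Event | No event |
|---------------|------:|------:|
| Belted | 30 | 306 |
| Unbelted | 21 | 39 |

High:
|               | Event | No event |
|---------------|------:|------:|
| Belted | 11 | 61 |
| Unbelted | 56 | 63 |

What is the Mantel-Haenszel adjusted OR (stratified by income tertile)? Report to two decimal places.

OR_MH = Σ(aᵢdᵢ/nᵢ) / Σ(bᵢcᵢ/nᵢ), where nᵢ is the stratum total.
Stratum 1 (Low): n = 502; a·d/n = 61·146/502 = 17.7410; b·c/n = 150·145/502 = 43.3267
Stratum 2 (Middle): n = 396; a·d/n = 30·39/396 = 2.9545; b·c/n = 306·21/396 = 16.2273
Stratum 3 (High): n = 191; a·d/n = 11·63/191 = 3.6283; b·c/n = 61·56/191 = 17.8848
OR_MH = (17.7410 + 2.9545 + 3.6283) / (43.3267 + 16.2273 + 17.8848) = 24.3239 / 77.4388 = 0.31410

0.31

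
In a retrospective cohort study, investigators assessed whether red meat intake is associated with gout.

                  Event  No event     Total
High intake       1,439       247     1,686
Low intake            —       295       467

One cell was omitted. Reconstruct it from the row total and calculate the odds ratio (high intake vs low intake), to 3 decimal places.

9.992

The missing cell is in the unexposed row: 467 − 295 = 172.
So a = 1439, b = 247, c = 172, d = 295.
OR = (a·d)/(b·c) = (1439 × 295) / (247 × 172) = 424505 / 42484 = 9.99211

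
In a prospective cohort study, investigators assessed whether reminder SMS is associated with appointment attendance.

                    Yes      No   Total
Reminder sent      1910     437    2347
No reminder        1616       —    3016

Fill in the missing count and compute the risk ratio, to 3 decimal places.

1.519

The missing cell is in the unexposed row: 3016 − 1616 = 1400.
So a = 1910, b = 437, c = 1616, d = 1400.
RR = [a/(a+b)] / [c/(c+d)] = (1910/2347) / (1616/3016) = 0.81380/0.53581 = 1.51883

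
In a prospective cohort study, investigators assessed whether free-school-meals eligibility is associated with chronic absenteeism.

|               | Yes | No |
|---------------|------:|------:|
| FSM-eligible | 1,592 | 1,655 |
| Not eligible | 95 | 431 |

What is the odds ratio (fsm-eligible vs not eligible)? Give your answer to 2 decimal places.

Cells: a = 1592, b = 1655, c = 95, d = 431.
OR = (a·d)/(b·c) = (1592 × 431) / (1655 × 95) = 686152 / 157225 = 4.36414
The odds of chronic absenteeism are about 4.36 times as high in the fsm-eligible group.

4.36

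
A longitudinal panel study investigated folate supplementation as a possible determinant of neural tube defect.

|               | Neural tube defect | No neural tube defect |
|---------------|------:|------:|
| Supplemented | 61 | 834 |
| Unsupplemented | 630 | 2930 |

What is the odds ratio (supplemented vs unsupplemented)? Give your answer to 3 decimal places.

Cells: a = 61, b = 834, c = 630, d = 2930.
OR = (a·d)/(b·c) = (61 × 2930) / (834 × 630) = 178730 / 525420 = 0.34017
Exposure is associated with lower odds of neural tube defect (OR = 0.34 < 1).

0.340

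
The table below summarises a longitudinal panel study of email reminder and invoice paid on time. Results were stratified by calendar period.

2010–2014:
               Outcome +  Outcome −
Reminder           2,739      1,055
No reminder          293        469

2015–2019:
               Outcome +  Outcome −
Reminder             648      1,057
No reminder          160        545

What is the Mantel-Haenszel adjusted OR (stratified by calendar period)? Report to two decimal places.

3.10

OR_MH = Σ(aᵢdᵢ/nᵢ) / Σ(bᵢcᵢ/nᵢ), where nᵢ is the stratum total.
Stratum 1 (2010–2014): n = 4556; a·d/n = 2739·469/4556 = 281.9559; b·c/n = 1055·293/4556 = 67.8479
Stratum 2 (2015–2019): n = 2410; a·d/n = 648·545/2410 = 146.5394; b·c/n = 1057·160/2410 = 70.1743
OR_MH = (281.9559 + 146.5394) / (67.8479 + 70.1743) = 428.4953 / 138.0222 = 3.10454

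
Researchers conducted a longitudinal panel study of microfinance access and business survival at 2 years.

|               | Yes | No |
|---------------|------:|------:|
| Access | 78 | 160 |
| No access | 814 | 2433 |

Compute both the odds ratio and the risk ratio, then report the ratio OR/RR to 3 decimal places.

1.115

Cells: a = 78, b = 160, c = 814, d = 2433.
OR = (78·2433)/(160·814) = 189774/130240 = 1.45711
Risk in exposed = 78/238 = 0.32773; risk in unexposed = 814/3247 = 0.25069; RR = 1.30730
OR/RR = 1.45711 / 1.30730 = 1.11459
The outcome is not rare, so the OR lies further from 1 than the RR.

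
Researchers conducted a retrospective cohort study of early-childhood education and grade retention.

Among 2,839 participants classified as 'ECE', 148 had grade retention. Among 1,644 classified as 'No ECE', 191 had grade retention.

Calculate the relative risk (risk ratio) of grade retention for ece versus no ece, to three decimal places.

From the description: a = 148, b = 2691, c = 191, d = 1453.
Risk in exposed = 148/2839 = 0.05213; risk in unexposed = 191/1644 = 0.11618.
RR = 0.05213 / 0.11618 = 0.44871
The risk is 55% lower among the exposed than among the unexposed.

0.449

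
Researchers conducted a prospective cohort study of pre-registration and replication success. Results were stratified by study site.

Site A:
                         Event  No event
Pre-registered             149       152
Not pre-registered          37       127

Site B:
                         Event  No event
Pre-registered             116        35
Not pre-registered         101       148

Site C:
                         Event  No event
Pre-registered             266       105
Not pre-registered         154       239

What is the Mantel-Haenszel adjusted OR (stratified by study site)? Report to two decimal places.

3.96

OR_MH = Σ(aᵢdᵢ/nᵢ) / Σ(bᵢcᵢ/nᵢ), where nᵢ is the stratum total.
Stratum 1 (Site A): n = 465; a·d/n = 149·127/465 = 40.6946; b·c/n = 152·37/465 = 12.0946
Stratum 2 (Site B): n = 400; a·d/n = 116·148/400 = 42.9200; b·c/n = 35·101/400 = 8.8375
Stratum 3 (Site C): n = 764; a·d/n = 266·239/764 = 83.2120; b·c/n = 105·154/764 = 21.1649
OR_MH = (40.6946 + 42.9200 + 83.2120) / (12.0946 + 8.8375 + 21.1649) = 166.8267 / 42.0970 = 3.96291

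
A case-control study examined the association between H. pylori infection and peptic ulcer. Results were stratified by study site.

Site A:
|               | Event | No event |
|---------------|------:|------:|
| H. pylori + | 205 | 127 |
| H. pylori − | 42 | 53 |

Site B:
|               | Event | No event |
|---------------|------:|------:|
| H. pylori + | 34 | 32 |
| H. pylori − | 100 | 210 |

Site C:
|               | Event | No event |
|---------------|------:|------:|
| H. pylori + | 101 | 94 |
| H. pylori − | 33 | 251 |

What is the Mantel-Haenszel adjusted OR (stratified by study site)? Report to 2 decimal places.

OR_MH = Σ(aᵢdᵢ/nᵢ) / Σ(bᵢcᵢ/nᵢ), where nᵢ is the stratum total.
Stratum 1 (Site A): n = 427; a·d/n = 205·53/427 = 25.4450; b·c/n = 127·42/427 = 12.4918
Stratum 2 (Site B): n = 376; a·d/n = 34·210/376 = 18.9894; b·c/n = 32·100/376 = 8.5106
Stratum 3 (Site C): n = 479; a·d/n = 101·251/479 = 52.9248; b·c/n = 94·33/479 = 6.4760
OR_MH = (25.4450 + 18.9894 + 52.9248) / (12.4918 + 8.5106 + 6.4760) = 97.3592 / 27.4784 = 3.54311

3.54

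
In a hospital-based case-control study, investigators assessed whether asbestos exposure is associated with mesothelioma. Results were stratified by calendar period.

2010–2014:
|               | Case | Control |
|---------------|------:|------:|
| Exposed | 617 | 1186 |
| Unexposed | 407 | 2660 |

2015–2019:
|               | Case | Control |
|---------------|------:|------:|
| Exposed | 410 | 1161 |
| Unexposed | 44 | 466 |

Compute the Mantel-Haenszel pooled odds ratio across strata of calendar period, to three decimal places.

3.468

OR_MH = Σ(aᵢdᵢ/nᵢ) / Σ(bᵢcᵢ/nᵢ), where nᵢ is the stratum total.
Stratum 1 (2010–2014): n = 4870; a·d/n = 617·2660/4870 = 337.0062; b·c/n = 1186·407/4870 = 99.1175
Stratum 2 (2015–2019): n = 2081; a·d/n = 410·466/2081 = 91.8116; b·c/n = 1161·44/2081 = 24.5478
OR_MH = (337.0062 + 91.8116) / (99.1175 + 24.5478) = 428.8178 / 123.6653 = 3.46757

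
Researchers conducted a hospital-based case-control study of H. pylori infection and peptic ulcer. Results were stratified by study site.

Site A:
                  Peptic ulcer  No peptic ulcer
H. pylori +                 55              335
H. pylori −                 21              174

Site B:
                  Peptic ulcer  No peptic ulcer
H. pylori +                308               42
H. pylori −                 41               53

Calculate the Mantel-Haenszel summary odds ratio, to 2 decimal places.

3.34

OR_MH = Σ(aᵢdᵢ/nᵢ) / Σ(bᵢcᵢ/nᵢ), where nᵢ is the stratum total.
Stratum 1 (Site A): n = 585; a·d/n = 55·174/585 = 16.3590; b·c/n = 335·21/585 = 12.0256
Stratum 2 (Site B): n = 444; a·d/n = 308·53/444 = 36.7658; b·c/n = 42·41/444 = 3.8784
OR_MH = (16.3590 + 36.7658) / (12.0256 + 3.8784) = 53.1247 / 15.9040 = 3.34033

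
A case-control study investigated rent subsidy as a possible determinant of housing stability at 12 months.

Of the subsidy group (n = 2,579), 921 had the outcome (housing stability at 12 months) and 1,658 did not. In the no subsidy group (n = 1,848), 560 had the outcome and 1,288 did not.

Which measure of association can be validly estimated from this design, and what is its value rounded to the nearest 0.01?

1.28

From the description: a = 921, b = 1658, c = 560, d = 1288.
This is a case-control study: participants were sampled on outcome status, so risks in the source population cannot be estimated directly — relative risk is not valid here. The odds ratio is the appropriate measure.
OR = (a·d)/(b·c) = (921 × 1288) / (1658 × 560) = 1186248 / 928480 = 1.27762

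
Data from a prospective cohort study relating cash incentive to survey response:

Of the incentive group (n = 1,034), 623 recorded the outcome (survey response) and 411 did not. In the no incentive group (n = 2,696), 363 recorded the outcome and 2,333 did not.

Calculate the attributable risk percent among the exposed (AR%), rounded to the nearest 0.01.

From the description: a = 623, b = 411, c = 363, d = 2333.
Risk in exposed = 623/1034 = 0.60251; risk in unexposed = 363/2696 = 0.13464.
RR = 0.60251/0.13464 = 4.47487
AR% = (RR − 1)/RR × 100 = (4.47487 − 1)/4.47487 × 100 = 77.6530%

77.65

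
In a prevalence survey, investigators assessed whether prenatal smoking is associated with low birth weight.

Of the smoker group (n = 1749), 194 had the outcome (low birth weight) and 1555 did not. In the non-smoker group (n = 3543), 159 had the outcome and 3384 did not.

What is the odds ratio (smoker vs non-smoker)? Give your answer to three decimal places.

2.655

From the description: a = 194, b = 1555, c = 159, d = 3384.
OR = (a·d)/(b·c) = (194 × 3384) / (1555 × 159) = 656496 / 247245 = 2.65524
The odds of low birth weight are about 2.66 times as high in the smoker group.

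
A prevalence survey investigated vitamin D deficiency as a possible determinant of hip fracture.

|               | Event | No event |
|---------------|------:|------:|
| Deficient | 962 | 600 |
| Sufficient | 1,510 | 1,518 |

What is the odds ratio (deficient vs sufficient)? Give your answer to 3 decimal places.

1.612

Cells: a = 962, b = 600, c = 1510, d = 1518.
OR = (a·d)/(b·c) = (962 × 1518) / (600 × 1510) = 1460316 / 906000 = 1.61183
The odds of hip fracture are about 1.61 times as high in the deficient group.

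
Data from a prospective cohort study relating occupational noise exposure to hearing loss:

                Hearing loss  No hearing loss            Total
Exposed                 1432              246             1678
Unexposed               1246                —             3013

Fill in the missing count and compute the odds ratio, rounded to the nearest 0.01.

The missing cell is in the unexposed row: 3013 − 1246 = 1767.
So a = 1432, b = 246, c = 1246, d = 1767.
OR = (a·d)/(b·c) = (1432 × 1767) / (246 × 1246) = 2530344 / 306516 = 8.25518

8.26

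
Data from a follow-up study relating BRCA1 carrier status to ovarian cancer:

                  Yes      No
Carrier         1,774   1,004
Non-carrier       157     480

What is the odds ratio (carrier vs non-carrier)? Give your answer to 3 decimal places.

Cells: a = 1774, b = 1004, c = 157, d = 480.
OR = (a·d)/(b·c) = (1774 × 480) / (1004 × 157) = 851520 / 157628 = 5.40209
The odds of ovarian cancer are about 5.40 times as high in the carrier group.

5.402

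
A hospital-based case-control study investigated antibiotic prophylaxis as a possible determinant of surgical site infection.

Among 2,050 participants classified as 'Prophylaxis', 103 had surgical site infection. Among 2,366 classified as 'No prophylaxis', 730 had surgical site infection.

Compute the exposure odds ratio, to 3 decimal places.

0.119

From the description: a = 103, b = 1947, c = 730, d = 1636.
OR = (a·d)/(b·c) = (103 × 1636) / (1947 × 730) = 168508 / 1421310 = 0.11856
Exposure is associated with lower odds of surgical site infection (OR = 0.12 < 1).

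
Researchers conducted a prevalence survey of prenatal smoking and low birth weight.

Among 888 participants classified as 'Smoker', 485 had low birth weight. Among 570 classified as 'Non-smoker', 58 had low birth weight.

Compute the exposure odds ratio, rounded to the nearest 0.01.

10.62

From the description: a = 485, b = 403, c = 58, d = 512.
OR = (a·d)/(b·c) = (485 × 512) / (403 × 58) = 248320 / 23374 = 10.62377
The odds of low birth weight are about 10.62 times as high in the smoker group.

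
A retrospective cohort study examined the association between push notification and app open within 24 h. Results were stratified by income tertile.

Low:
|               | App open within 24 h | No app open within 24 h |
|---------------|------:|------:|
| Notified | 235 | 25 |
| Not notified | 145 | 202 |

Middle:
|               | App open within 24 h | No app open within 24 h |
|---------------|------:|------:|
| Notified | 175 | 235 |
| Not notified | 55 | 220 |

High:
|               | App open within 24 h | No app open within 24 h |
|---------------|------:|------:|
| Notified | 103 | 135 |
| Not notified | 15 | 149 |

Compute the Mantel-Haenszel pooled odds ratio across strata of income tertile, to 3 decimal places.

5.776

OR_MH = Σ(aᵢdᵢ/nᵢ) / Σ(bᵢcᵢ/nᵢ), where nᵢ is the stratum total.
Stratum 1 (Low): n = 607; a·d/n = 235·202/607 = 78.2043; b·c/n = 25·145/607 = 5.9720
Stratum 2 (Middle): n = 685; a·d/n = 175·220/685 = 56.2044; b·c/n = 235·55/685 = 18.8686
Stratum 3 (High): n = 402; a·d/n = 103·149/402 = 38.1766; b·c/n = 135·15/402 = 5.0373
OR_MH = (78.2043 + 56.2044 + 38.1766) / (5.9720 + 18.8686 + 5.0373) = 172.5853 / 29.8779 = 5.77635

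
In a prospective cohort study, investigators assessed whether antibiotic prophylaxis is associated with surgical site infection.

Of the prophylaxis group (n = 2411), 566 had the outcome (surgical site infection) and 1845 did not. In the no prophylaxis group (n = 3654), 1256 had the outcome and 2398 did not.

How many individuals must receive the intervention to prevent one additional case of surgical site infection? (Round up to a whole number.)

Risk in treated group = 566/2411 = 0.23476; risk in control = 1256/3654 = 0.34373.
Absolute risk reduction = 0.34373 − 0.23476 = 0.10898
NNT = 1 / ARR = 1 / 0.10898 = 9.176 → round up → 10

10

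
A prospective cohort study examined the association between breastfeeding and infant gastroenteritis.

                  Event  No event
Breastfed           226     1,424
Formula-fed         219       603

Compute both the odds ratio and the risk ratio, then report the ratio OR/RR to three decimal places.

Cells: a = 226, b = 1424, c = 219, d = 603.
OR = (226·603)/(1424·219) = 136278/311856 = 0.43699
Risk in exposed = 226/1650 = 0.13697; risk in unexposed = 219/822 = 0.26642; RR = 0.51411
OR/RR = 0.43699 / 0.51411 = 0.85000
The outcome is not rare, so the OR lies further from 1 than the RR.

0.850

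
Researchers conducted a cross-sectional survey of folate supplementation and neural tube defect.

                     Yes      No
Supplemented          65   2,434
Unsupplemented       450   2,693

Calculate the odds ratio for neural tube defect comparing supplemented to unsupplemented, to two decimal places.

0.16

Cells: a = 65, b = 2434, c = 450, d = 2693.
OR = (a·d)/(b·c) = (65 × 2693) / (2434 × 450) = 175045 / 1095300 = 0.15981
Exposure is associated with lower odds of neural tube defect (OR = 0.16 < 1).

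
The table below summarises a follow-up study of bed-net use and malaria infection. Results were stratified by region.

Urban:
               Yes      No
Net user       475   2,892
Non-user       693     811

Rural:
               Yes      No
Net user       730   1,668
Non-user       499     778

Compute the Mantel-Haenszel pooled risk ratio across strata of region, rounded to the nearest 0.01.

0.50

RR_MH = Σ(aᵢ·n₀ᵢ/nᵢ) / Σ(cᵢ·n₁ᵢ/nᵢ), with n₁ᵢ = aᵢ+bᵢ (exposed), n₀ᵢ = cᵢ+dᵢ (unexposed), nᵢ = n₁ᵢ+n₀ᵢ.
Stratum 1 (Urban): n₁ = 3367, n₀ = 1504, n = 4871; a·n₀/n = 475·1504/4871 = 146.6639; c·n₁/n = 693·3367/4871 = 479.0250
Stratum 2 (Rural): n₁ = 2398, n₀ = 1277, n = 3675; a·n₀/n = 730·1277/3675 = 253.6626; c·n₁/n = 499·2398/3675 = 325.6060
RR_MH = (146.6639 + 253.6626) / (479.0250 + 325.6060) = 400.3265 / 804.6310 = 0.49753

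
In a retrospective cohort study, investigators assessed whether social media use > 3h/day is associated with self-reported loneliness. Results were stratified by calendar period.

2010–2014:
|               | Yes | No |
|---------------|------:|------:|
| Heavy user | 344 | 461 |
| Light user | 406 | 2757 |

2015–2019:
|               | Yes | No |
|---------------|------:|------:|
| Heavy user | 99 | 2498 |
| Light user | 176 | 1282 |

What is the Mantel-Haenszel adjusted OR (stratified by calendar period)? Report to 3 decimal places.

1.737

OR_MH = Σ(aᵢdᵢ/nᵢ) / Σ(bᵢcᵢ/nᵢ), where nᵢ is the stratum total.
Stratum 1 (2010–2014): n = 3968; a·d/n = 344·2757/3968 = 239.0141; b·c/n = 461·406/3968 = 47.1689
Stratum 2 (2015–2019): n = 4055; a·d/n = 99·1282/4055 = 31.2991; b·c/n = 2498·176/4055 = 108.4212
OR_MH = (239.0141 + 31.2991) / (47.1689 + 108.4212) = 270.3132 / 155.5901 = 1.73734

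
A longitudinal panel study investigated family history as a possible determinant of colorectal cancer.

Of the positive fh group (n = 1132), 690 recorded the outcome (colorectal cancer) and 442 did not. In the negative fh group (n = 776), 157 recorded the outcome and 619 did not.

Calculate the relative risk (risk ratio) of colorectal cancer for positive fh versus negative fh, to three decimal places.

From the description: a = 690, b = 442, c = 157, d = 619.
Risk in exposed = 690/1132 = 0.60954; risk in unexposed = 157/776 = 0.20232.
RR = 0.60954 / 0.20232 = 3.01276
The risk among the exposed is 3.01 times that among the unexposed.

3.013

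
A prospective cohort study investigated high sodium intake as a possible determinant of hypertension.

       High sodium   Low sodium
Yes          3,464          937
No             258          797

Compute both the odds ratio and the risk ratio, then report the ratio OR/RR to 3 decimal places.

6.631

Reading the table with exposure as columns: a = 3464 (High sodium, case), b = 258 (High sodium, non-case), c = 937 (Low sodium, case), d = 797.
OR = (3464·797)/(258·937) = 2760808/241746 = 11.42028
Risk in exposed = 3464/3722 = 0.93068; risk in unexposed = 937/1734 = 0.54037; RR = 1.72231
OR/RR = 11.42028 / 1.72231 = 6.63080
The outcome is not rare, so the OR lies further from 1 than the RR.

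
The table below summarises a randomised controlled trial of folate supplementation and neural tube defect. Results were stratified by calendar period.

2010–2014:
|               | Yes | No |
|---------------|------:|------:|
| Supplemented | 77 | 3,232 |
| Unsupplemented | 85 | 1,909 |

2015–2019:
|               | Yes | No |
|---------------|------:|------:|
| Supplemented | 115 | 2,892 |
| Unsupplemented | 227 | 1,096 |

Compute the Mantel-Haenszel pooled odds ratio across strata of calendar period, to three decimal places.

0.279

OR_MH = Σ(aᵢdᵢ/nᵢ) / Σ(bᵢcᵢ/nᵢ), where nᵢ is the stratum total.
Stratum 1 (2010–2014): n = 5303; a·d/n = 77·1909/5303 = 27.7188; b·c/n = 3232·85/5303 = 51.8046
Stratum 2 (2015–2019): n = 4330; a·d/n = 115·1096/4330 = 29.1085; b·c/n = 2892·227/4330 = 151.6129
OR_MH = (27.7188 + 29.1085) / (51.8046 + 151.6129) = 56.8274 / 203.4176 = 0.27936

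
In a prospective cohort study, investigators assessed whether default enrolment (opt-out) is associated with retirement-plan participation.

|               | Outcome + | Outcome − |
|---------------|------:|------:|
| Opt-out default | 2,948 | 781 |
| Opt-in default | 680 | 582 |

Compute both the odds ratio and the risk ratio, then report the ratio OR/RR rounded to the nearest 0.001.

Cells: a = 2948, b = 781, c = 680, d = 582.
OR = (2948·582)/(781·680) = 1715736/531080 = 3.23065
Risk in exposed = 2948/3729 = 0.79056; risk in unexposed = 680/1262 = 0.53883; RR = 1.46719
OR/RR = 3.23065 / 1.46719 = 2.20194
The outcome is not rare, so the OR lies further from 1 than the RR.

2.202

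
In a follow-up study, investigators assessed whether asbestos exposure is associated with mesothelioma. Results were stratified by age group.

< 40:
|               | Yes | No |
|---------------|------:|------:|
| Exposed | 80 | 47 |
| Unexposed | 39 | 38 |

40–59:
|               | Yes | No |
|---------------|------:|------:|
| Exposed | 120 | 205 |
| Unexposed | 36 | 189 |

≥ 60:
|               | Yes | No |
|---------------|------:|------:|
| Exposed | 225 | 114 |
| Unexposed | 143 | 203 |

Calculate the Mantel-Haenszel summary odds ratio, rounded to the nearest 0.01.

2.66

OR_MH = Σ(aᵢdᵢ/nᵢ) / Σ(bᵢcᵢ/nᵢ), where nᵢ is the stratum total.
Stratum 1 (< 40): n = 204; a·d/n = 80·38/204 = 14.9020; b·c/n = 47·39/204 = 8.9853
Stratum 2 (40–59): n = 550; a·d/n = 120·189/550 = 41.2364; b·c/n = 205·36/550 = 13.4182
Stratum 3 (≥ 60): n = 685; a·d/n = 225·203/685 = 66.6788; b·c/n = 114·143/685 = 23.7985
OR_MH = (14.9020 + 41.2364 + 66.6788) / (8.9853 + 13.4182 + 23.7985) = 122.8172 / 46.2020 = 2.65826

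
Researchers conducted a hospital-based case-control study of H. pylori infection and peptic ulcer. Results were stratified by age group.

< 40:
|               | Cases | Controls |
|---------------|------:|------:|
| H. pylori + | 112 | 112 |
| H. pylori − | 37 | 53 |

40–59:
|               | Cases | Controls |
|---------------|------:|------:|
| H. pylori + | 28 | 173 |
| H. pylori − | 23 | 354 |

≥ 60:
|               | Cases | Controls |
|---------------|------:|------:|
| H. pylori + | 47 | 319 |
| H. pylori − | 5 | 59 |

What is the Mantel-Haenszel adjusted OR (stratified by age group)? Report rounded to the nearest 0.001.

OR_MH = Σ(aᵢdᵢ/nᵢ) / Σ(bᵢcᵢ/nᵢ), where nᵢ is the stratum total.
Stratum 1 (< 40): n = 314; a·d/n = 112·53/314 = 18.9045; b·c/n = 112·37/314 = 13.1975
Stratum 2 (40–59): n = 578; a·d/n = 28·354/578 = 17.1488; b·c/n = 173·23/578 = 6.8841
Stratum 3 (≥ 60): n = 430; a·d/n = 47·59/430 = 6.4488; b·c/n = 319·5/430 = 3.7093
OR_MH = (18.9045 + 17.1488 + 6.4488) / (13.1975 + 6.8841 + 3.7093) = 42.5021 / 23.7908 = 1.78649

1.786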